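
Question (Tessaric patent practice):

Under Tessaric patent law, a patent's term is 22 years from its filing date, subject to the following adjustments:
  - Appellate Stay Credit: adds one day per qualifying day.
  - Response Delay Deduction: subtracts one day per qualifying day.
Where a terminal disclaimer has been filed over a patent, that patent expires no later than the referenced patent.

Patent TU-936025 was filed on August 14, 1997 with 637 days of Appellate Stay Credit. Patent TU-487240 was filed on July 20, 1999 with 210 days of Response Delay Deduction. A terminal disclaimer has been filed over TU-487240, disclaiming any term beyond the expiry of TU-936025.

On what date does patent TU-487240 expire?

2020-12-22

Natural term of TU-487240:
  Base: filing + 22 years → 20 July 2021.
  Response Delay Deduction: −210 days → 22 December 2020.
Expiry of referenced patent TU-936025:
  Base: filing + 22 years → 14 August 2019.
  Appellate Stay Credit: +637 days → 12 May 2021.
Terminal disclaimer: TU-487240 expires on the earlier of 22 December 2020 and 12 May 2021.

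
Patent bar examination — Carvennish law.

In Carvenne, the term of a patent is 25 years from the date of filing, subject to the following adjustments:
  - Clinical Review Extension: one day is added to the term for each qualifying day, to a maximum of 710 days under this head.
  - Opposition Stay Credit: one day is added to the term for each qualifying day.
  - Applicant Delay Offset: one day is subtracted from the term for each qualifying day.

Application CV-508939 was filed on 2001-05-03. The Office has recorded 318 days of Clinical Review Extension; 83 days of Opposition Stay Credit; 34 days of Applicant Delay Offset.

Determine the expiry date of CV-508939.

May 5, 2027

Base term: filing date + 25 years → 3 May 2026.
Clinical Review Extension: 318 days (within the 710-day cap) → +318 days → 17 March 2027.
Opposition Stay Credit: +83 days → 8 June 2027.
Applicant Delay Offset: −34 days → 5 May 2027.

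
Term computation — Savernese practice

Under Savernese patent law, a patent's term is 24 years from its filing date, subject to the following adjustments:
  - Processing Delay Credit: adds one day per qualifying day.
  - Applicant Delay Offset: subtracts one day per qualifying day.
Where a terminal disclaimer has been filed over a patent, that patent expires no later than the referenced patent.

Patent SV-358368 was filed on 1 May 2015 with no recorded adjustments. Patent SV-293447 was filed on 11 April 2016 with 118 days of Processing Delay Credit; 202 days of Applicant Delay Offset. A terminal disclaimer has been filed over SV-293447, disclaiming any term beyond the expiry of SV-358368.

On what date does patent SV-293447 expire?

Natural term of SV-293447:
  Base: filing + 24 years → 11 April 2040.
  Processing Delay Credit: +118 days → 7 August 2040.
  Applicant Delay Offset: −202 days → 18 January 2040.
Expiry of referenced patent SV-358368:
  Base: filing + 24 years → 1 May 2039.
Terminal disclaimer: SV-293447 expires on the earlier of 18 January 2040 and 1 May 2039.

May 1, 2039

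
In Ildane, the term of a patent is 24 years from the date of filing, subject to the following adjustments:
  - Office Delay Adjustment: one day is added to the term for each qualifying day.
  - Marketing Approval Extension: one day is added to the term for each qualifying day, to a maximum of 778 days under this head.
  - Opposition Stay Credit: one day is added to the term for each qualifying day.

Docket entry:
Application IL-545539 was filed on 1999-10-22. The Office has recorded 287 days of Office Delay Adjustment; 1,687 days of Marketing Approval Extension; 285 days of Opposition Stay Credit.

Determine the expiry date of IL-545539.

2027-07-03

Base term: filing date + 24 years → 22 October 2023.
Office Delay Adjustment: +287 days → 4 August 2024.
Marketing Approval Extension: 1687 days claimed exceeds the 778-day cap, so +778 days → 21 September 2026.
Opposition Stay Credit: +285 days → 3 July 2027.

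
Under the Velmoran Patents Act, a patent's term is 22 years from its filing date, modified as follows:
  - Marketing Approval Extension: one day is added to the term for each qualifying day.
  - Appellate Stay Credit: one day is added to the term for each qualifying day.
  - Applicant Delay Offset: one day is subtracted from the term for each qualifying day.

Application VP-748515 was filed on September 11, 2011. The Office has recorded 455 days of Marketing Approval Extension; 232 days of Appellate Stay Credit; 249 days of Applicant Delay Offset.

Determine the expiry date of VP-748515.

Base term: filing date + 22 years → 11 September 2033.
Marketing Approval Extension: +455 days → 10 December 2034.
Appellate Stay Credit: +232 days → 30 July 2035.
Applicant Delay Offset: −249 days → 23 November 2034.

November 23, 2034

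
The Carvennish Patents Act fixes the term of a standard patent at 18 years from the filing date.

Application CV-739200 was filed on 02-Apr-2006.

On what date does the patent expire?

Filing date + 18 years → 2 April 2024.

2024-04-02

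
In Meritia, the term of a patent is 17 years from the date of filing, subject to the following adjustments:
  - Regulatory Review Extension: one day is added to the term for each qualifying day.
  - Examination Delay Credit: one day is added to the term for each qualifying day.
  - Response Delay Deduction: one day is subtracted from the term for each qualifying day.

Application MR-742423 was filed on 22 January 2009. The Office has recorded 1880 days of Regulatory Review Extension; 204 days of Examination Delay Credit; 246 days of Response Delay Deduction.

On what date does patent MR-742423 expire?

2031-02-03

Base term: filing date + 17 years → 22 January 2026.
Regulatory Review Extension: +1880 days → 17 March 2031.
Examination Delay Credit: +204 days → 7 October 2031.
Response Delay Deduction: −246 days → 3 February 2031.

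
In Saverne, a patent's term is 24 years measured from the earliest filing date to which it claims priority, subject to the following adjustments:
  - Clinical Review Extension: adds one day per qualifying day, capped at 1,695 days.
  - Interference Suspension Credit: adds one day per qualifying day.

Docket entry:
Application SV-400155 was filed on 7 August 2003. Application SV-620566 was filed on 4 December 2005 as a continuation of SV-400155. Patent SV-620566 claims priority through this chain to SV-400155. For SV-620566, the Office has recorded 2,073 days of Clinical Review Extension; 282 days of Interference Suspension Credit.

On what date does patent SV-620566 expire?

2033-01-04

Earliest priority filing: 7 August 2003.
Base term: 7 August 2003 + 24 years → 7 August 2027.
Clinical Review Extension: 2073 days claimed exceeds the 1695-day cap, so +1695 days → 28 March 2032.
Interference Suspension Credit: +282 days → 4 January 2033.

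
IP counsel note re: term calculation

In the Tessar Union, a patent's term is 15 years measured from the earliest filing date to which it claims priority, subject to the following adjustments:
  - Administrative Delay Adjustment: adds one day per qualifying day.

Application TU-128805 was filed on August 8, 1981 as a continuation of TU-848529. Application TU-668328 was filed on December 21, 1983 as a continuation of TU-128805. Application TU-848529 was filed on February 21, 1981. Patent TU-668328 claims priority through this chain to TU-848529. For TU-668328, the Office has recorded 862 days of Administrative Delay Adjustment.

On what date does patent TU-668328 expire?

1998-07-02

Earliest priority filing: 21 February 1981.
Base term: 21 February 1981 + 15 years → 21 February 1996.
Administrative Delay Adjustment: +862 days → 2 July 1998.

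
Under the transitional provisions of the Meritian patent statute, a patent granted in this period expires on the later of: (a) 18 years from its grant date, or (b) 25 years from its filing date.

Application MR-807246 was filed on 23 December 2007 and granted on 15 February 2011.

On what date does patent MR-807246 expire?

(a) grant + 18 years → 15 February 2029.
(b) filing + 25 years → 23 December 2032.
Later of the two: 23 December 2032.

2032-12-23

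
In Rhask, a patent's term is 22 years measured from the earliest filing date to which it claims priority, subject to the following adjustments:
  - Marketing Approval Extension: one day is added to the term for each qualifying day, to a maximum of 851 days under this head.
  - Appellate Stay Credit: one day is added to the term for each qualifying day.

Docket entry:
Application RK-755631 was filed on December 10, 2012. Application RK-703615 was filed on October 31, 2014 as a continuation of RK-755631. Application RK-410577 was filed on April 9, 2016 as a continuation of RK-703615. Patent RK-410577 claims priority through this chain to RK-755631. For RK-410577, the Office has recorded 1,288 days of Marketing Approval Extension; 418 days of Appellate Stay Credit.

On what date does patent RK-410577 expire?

2038-06-01

Earliest priority filing: 10 December 2012.
Base term: 10 December 2012 + 22 years → 10 December 2034.
Marketing Approval Extension: 1288 days claimed exceeds the 851-day cap, so +851 days → 9 April 2037.
Appellate Stay Credit: +418 days → 1 June 2038.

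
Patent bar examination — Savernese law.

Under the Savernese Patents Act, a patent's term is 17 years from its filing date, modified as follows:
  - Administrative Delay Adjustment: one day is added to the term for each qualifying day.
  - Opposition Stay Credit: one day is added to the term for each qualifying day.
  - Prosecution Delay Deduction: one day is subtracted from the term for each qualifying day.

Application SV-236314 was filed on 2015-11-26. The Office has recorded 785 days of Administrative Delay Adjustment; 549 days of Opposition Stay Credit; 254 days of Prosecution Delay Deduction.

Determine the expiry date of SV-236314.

Base term: filing date + 17 years → 26 November 2032.
Administrative Delay Adjustment: +785 days → 20 January 2035.
Opposition Stay Credit: +549 days → 22 July 2036.
Prosecution Delay Deduction: −254 days → 11 November 2035.

2035-11-11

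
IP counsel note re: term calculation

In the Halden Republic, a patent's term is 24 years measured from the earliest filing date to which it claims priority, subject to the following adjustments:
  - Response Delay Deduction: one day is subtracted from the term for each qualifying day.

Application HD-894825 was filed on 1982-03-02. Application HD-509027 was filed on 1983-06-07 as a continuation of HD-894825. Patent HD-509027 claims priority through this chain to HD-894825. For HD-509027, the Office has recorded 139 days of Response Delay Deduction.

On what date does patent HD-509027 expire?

Earliest priority filing: 2 March 1982.
Base term: 2 March 1982 + 24 years → 2 March 2006.
Response Delay Deduction: −139 days → 14 October 2005.

October 14, 2005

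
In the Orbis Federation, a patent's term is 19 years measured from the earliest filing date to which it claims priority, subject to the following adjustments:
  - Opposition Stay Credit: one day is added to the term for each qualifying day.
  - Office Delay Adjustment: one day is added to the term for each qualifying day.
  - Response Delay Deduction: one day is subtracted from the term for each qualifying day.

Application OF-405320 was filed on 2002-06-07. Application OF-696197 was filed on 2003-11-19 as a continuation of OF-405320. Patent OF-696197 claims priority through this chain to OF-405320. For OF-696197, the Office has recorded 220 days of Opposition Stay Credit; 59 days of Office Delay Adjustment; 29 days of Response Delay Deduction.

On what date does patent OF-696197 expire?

2022-02-12

Earliest priority filing: 7 June 2002.
Base term: 7 June 2002 + 19 years → 7 June 2021.
Opposition Stay Credit: +220 days → 13 January 2022.
Office Delay Adjustment: +59 days → 13 March 2022.
Response Delay Deduction: −29 days → 12 February 2022.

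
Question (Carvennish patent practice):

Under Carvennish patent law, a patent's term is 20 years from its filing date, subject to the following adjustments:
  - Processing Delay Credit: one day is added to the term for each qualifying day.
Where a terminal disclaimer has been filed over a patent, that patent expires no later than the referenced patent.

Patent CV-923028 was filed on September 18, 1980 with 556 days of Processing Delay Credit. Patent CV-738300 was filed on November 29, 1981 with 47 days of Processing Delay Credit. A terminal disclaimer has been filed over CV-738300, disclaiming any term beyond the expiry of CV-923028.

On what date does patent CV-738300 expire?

January 15, 2002

Natural term of CV-738300:
  Base: filing + 20 years → 29 November 2001.
  Processing Delay Credit: +47 days → 15 January 2002.
Expiry of referenced patent CV-923028:
  Base: filing + 20 years → 18 September 2000.
  Processing Delay Credit: +556 days → 28 March 2002.
Terminal disclaimer: CV-738300 expires on the earlier of 15 January 2002 and 28 March 2002.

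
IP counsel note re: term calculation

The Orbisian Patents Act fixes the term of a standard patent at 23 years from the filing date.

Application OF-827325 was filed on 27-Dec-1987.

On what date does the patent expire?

Filing date + 23 years → 27 December 2010.

2010-12-27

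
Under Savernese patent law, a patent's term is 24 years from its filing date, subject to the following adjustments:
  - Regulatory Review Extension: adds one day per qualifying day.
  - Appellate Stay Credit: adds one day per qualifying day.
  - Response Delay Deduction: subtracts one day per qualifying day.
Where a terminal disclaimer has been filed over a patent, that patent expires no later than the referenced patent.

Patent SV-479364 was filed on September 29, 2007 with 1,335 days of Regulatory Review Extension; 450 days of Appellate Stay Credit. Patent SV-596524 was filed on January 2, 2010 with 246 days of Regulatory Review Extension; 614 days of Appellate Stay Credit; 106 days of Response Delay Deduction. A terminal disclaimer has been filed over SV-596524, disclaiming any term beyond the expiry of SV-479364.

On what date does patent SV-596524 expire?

2036-01-26

Natural term of SV-596524:
  Base: filing + 24 years → 2 January 2034.
  Regulatory Review Extension: +246 days → 5 September 2034.
  Appellate Stay Credit: +614 days → 11 May 2036.
  Response Delay Deduction: −106 days → 26 January 2036.
Expiry of referenced patent SV-479364:
  Base: filing + 24 years → 29 September 2031.
  Regulatory Review Extension: +1335 days → 26 May 2035.
  Appellate Stay Credit: +450 days → 18 August 2036.
Terminal disclaimer: SV-596524 expires on the earlier of 26 January 2036 and 18 August 2036.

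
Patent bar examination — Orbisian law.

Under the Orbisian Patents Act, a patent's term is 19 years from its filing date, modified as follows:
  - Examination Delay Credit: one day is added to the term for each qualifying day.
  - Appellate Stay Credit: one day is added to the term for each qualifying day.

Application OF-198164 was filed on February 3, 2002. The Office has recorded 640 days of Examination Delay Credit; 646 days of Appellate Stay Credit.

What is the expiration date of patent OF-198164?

Base term: filing date + 19 years → 3 February 2021.
Examination Delay Credit: +640 days → 5 November 2022.
Appellate Stay Credit: +646 days → 12 August 2024.

2024-08-12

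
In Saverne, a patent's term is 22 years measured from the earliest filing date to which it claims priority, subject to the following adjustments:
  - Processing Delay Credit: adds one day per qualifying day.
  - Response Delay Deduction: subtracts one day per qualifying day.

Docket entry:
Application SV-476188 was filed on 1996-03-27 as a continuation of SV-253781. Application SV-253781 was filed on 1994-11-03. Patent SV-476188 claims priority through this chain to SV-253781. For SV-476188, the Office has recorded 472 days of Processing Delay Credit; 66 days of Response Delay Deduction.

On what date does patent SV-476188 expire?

December 14, 2017

Earliest priority filing: 3 November 1994.
Base term: 3 November 1994 + 22 years → 3 November 2016.
Processing Delay Credit: +472 days → 18 February 2018.
Response Delay Deduction: −66 days → 14 December 2017.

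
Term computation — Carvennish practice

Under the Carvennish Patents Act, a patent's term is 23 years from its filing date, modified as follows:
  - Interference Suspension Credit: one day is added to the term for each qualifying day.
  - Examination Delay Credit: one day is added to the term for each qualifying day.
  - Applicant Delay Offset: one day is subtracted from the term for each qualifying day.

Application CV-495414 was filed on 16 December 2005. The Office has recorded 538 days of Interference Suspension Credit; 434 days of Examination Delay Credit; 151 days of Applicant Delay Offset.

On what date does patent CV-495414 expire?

2031-03-17

Base term: filing date + 23 years → 16 December 2028.
Interference Suspension Credit: +538 days → 7 June 2030.
Examination Delay Credit: +434 days → 15 August 2031.
Applicant Delay Offset: −151 days → 17 March 2031.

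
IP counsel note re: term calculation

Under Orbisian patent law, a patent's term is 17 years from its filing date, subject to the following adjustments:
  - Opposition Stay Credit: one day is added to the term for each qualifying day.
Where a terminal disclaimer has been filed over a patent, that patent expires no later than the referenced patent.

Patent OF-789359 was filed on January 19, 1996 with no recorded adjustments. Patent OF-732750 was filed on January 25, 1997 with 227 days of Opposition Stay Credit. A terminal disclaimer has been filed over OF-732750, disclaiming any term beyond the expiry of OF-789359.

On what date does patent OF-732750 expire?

Natural term of OF-732750:
  Base: filing + 17 years → 25 January 2014.
  Opposition Stay Credit: +227 days → 9 September 2014.
Expiry of referenced patent OF-789359:
  Base: filing + 17 years → 19 January 2013.
Terminal disclaimer: OF-732750 expires on the earlier of 9 September 2014 and 19 January 2013.

January 19, 2013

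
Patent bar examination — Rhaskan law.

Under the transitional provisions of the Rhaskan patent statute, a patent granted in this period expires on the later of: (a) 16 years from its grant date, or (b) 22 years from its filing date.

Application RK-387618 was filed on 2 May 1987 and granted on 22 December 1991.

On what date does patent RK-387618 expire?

(a) grant + 16 years → 22 December 2007.
(b) filing + 22 years → 2 May 2009.
Later of the two: 2 May 2009.

May 2, 2009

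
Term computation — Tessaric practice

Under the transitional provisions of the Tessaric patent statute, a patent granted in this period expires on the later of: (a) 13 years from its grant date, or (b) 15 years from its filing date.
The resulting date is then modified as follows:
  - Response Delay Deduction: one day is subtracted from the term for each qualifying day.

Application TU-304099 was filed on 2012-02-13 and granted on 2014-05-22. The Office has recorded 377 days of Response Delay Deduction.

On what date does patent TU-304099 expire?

(a) grant + 13 years → 22 May 2027.
(b) filing + 15 years → 13 February 2027.
Later of the two: 22 May 2027.
Response Delay Deduction: −377 days → 10 May 2026.

May 10, 2026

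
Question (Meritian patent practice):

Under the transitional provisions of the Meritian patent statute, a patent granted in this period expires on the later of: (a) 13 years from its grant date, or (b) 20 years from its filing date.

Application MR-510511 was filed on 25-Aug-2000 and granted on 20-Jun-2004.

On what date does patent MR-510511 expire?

2020-08-25

(a) grant + 13 years → 20 June 2017.
(b) filing + 20 years → 25 August 2020.
Later of the two: 25 August 2020.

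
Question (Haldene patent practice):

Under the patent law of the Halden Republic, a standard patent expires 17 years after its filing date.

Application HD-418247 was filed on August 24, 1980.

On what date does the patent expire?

1997-08-24

Filing date + 17 years → 24 August 1997.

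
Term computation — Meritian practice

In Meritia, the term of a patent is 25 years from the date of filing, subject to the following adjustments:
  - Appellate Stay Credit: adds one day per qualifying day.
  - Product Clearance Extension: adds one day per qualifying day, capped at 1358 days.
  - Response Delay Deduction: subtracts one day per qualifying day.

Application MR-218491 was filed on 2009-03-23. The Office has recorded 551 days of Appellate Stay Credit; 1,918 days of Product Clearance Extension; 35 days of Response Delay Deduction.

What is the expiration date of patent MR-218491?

2039-05-10

Base term: filing date + 25 years → 23 March 2034.
Appellate Stay Credit: +551 days → 25 September 2035.
Product Clearance Extension: 1918 days claimed exceeds the 1358-day cap, so +1358 days → 14 June 2039.
Response Delay Deduction: −35 days → 10 May 2039.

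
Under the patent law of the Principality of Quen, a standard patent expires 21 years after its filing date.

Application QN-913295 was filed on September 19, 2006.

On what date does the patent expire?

Filing date + 21 years → 19 September 2027.

2027-09-19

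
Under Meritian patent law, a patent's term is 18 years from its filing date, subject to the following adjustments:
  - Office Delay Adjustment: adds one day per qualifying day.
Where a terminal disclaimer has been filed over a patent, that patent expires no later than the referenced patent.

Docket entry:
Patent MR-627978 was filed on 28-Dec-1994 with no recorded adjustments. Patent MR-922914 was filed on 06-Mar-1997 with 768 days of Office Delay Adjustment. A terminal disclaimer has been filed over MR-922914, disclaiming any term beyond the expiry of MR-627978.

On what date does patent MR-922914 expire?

2012-12-28

Natural term of MR-922914:
  Base: filing + 18 years → 6 March 2015.
  Office Delay Adjustment: +768 days → 12 April 2017.
Expiry of referenced patent MR-627978:
  Base: filing + 18 years → 28 December 2012.
Terminal disclaimer: MR-922914 expires on the earlier of 12 April 2017 and 28 December 2012.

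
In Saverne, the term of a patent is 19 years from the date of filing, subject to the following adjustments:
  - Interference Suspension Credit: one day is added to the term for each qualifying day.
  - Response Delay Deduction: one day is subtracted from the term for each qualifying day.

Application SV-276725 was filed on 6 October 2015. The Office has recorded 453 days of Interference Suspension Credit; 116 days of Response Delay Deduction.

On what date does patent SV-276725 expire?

Base term: filing date + 19 years → 6 October 2034.
Interference Suspension Credit: +453 days → 2 January 2036.
Response Delay Deduction: −116 days → 8 September 2035.

September 8, 2035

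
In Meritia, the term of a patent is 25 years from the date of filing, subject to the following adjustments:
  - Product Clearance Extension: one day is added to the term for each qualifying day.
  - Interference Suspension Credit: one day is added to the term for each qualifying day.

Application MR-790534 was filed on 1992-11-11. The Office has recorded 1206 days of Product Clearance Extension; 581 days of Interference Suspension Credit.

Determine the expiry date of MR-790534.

Base term: filing date + 25 years → 11 November 2017.
Product Clearance Extension: +1206 days → 1 March 2021.
Interference Suspension Credit: +581 days → 3 October 2022.

2022-10-03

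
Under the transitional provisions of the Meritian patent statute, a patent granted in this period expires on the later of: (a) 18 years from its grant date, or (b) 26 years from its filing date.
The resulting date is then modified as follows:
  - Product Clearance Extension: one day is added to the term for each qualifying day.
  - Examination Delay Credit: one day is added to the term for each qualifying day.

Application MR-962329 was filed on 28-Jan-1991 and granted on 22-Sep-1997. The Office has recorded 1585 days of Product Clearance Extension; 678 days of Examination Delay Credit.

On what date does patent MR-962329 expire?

(a) grant + 18 years → 22 September 2015.
(b) filing + 26 years → 28 January 2017.
Later of the two: 28 January 2017.
Product Clearance Extension: +1585 days → 1 June 2021.
Examination Delay Credit: +678 days → 10 April 2023.

April 10, 2023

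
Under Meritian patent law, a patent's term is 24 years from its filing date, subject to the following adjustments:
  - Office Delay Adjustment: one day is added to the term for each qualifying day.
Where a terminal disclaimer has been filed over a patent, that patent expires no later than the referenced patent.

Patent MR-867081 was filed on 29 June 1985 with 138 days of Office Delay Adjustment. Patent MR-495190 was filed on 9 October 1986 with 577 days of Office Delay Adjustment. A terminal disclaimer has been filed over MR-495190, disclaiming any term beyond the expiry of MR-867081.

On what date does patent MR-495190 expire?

2009-11-14

Natural term of MR-495190:
  Base: filing + 24 years → 9 October 2010.
  Office Delay Adjustment: +577 days → 8 May 2012.
Expiry of referenced patent MR-867081:
  Base: filing + 24 years → 29 June 2009.
  Office Delay Adjustment: +138 days → 14 November 2009.
Terminal disclaimer: MR-495190 expires on the earlier of 8 May 2012 and 14 November 2009.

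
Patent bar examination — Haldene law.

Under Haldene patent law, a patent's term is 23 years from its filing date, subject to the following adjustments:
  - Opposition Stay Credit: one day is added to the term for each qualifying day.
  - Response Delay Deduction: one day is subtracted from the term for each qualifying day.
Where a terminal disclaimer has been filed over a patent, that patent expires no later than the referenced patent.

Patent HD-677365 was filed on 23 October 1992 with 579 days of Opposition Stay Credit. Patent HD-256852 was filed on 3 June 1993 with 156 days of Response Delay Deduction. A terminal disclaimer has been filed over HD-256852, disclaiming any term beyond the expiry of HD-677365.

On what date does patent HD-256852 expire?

December 30, 2015

Natural term of HD-256852:
  Base: filing + 23 years → 3 June 2016.
  Response Delay Deduction: −156 days → 30 December 2015.
Expiry of referenced patent HD-677365:
  Base: filing + 23 years → 23 October 2015.
  Opposition Stay Credit: +579 days → 24 May 2017.
Terminal disclaimer: HD-256852 expires on the earlier of 30 December 2015 and 24 May 2017.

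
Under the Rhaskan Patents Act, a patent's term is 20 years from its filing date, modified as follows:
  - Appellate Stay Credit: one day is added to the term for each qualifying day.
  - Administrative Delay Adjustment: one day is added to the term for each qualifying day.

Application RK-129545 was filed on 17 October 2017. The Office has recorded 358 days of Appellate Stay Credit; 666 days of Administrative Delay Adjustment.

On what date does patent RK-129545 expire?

Base term: filing date + 20 years → 17 October 2037.
Appellate Stay Credit: +358 days → 10 October 2038.
Administrative Delay Adjustment: +666 days → 6 August 2040.

August 6, 2040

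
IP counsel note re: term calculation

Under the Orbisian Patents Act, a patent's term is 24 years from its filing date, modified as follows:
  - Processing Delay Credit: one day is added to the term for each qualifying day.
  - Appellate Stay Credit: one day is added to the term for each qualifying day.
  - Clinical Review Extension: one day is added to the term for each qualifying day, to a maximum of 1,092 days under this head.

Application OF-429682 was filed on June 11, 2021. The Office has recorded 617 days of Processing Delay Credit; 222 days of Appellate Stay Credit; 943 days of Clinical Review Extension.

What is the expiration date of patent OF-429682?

Base term: filing date + 24 years → 11 June 2045.
Processing Delay Credit: +617 days → 18 February 2047.
Appellate Stay Credit: +222 days → 28 September 2047.
Clinical Review Extension: 943 days (within the 1092-day cap) → +943 days → 28 April 2050.

April 28, 2050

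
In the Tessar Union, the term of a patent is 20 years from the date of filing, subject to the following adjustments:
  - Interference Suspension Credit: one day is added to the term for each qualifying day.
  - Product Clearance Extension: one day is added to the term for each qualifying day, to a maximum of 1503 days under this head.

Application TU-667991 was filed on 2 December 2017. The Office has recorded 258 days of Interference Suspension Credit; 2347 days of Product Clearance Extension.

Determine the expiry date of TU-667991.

September 28, 2042

Base term: filing date + 20 years → 2 December 2037.
Interference Suspension Credit: +258 days → 17 August 2038.
Product Clearance Extension: 2347 days claimed exceeds the 1503-day cap, so +1503 days → 28 September 2042.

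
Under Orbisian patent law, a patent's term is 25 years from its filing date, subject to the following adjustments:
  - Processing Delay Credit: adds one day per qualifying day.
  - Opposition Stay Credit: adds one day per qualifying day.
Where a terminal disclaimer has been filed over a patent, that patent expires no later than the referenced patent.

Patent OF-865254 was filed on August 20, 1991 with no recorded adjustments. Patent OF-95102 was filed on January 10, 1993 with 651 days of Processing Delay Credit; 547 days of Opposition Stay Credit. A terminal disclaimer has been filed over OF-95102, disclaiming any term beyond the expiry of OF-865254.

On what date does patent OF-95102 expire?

Natural term of OF-95102:
  Base: filing + 25 years → 10 January 2018.
  Processing Delay Credit: +651 days → 23 October 2019.
  Opposition Stay Credit: +547 days → 22 April 2021.
Expiry of referenced patent OF-865254:
  Base: filing + 25 years → 20 August 2016.
Terminal disclaimer: OF-95102 expires on the earlier of 22 April 2021 and 20 August 2016.

August 20, 2016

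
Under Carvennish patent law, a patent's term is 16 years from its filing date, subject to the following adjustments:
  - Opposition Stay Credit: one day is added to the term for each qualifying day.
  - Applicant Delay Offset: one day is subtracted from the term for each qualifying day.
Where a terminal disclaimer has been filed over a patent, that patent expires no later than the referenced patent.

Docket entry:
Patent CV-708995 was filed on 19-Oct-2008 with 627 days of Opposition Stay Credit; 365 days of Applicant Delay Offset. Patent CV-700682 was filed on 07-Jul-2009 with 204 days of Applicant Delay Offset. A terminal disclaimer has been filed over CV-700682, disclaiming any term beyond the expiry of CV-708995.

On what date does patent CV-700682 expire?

Natural term of CV-700682:
  Base: filing + 16 years → 7 July 2025.
  Applicant Delay Offset: −204 days → 15 December 2024.
Expiry of referenced patent CV-708995:
  Base: filing + 16 years → 19 October 2024.
  Opposition Stay Credit: +627 days → 8 July 2026.
  Applicant Delay Offset: −365 days → 8 July 2025.
Terminal disclaimer: CV-700682 expires on the earlier of 15 December 2024 and 8 July 2025.

2024-12-15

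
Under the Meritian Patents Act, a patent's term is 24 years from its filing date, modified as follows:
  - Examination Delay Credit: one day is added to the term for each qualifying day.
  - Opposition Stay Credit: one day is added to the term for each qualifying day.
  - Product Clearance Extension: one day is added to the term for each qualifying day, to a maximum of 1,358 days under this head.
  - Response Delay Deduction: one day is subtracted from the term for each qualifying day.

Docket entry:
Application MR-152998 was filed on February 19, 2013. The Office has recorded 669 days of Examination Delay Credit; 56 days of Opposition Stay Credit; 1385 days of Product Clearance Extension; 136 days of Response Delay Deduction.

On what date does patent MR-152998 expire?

June 20, 2042

Base term: filing date + 24 years → 19 February 2037.
Examination Delay Credit: +669 days → 20 December 2038.
Opposition Stay Credit: +56 days → 14 February 2039.
Product Clearance Extension: 1385 days claimed exceeds the 1358-day cap, so +1358 days → 3 November 2042.
Response Delay Deduction: −136 days → 20 June 2042.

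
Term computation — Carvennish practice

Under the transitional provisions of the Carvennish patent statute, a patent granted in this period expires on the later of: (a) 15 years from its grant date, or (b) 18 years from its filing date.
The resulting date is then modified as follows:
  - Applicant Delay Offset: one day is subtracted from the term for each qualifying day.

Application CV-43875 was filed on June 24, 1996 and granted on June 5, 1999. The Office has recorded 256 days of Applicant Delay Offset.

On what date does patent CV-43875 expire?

October 11, 2013

(a) grant + 15 years → 5 June 2014.
(b) filing + 18 years → 24 June 2014.
Later of the two: 24 June 2014.
Applicant Delay Offset: −256 days → 11 October 2013.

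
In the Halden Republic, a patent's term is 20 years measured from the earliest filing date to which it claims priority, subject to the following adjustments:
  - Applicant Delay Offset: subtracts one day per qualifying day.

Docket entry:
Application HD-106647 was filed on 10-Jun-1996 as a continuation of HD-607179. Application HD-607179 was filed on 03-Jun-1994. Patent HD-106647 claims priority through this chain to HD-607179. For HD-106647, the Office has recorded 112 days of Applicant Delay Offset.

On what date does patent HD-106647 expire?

Earliest priority filing: 3 June 1994.
Base term: 3 June 1994 + 20 years → 3 June 2014.
Applicant Delay Offset: −112 days → 11 February 2014.

2014-02-11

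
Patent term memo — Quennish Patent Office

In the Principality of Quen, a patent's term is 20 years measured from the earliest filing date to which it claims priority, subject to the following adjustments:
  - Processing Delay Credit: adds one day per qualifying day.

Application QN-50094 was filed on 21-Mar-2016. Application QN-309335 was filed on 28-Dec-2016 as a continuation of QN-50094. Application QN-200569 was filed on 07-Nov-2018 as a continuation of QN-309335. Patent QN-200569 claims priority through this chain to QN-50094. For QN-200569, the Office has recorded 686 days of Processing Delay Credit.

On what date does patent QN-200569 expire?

2038-02-05

Earliest priority filing: 21 March 2016.
Base term: 21 March 2016 + 20 years → 21 March 2036.
Processing Delay Credit: +686 days → 5 February 2038.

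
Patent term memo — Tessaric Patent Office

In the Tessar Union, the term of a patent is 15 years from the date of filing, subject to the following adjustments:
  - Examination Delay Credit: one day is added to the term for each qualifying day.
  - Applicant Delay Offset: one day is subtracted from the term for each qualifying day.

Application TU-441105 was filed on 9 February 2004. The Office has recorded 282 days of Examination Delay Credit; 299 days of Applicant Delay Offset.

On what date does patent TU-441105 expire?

January 23, 2019

Base term: filing date + 15 years → 9 February 2019.
Examination Delay Credit: +282 days → 18 November 2019.
Applicant Delay Offset: −299 days → 23 January 2019.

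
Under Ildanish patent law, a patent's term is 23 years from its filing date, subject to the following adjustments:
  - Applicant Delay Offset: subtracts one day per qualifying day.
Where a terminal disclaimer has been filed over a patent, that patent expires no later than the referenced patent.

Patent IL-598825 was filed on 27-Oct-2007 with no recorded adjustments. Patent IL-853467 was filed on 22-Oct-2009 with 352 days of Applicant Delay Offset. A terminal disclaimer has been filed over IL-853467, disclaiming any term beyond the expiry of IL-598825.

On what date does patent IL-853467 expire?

Natural term of IL-853467:
  Base: filing + 23 years → 22 October 2032.
  Applicant Delay Offset: −352 days → 5 November 2031.
Expiry of referenced patent IL-598825:
  Base: filing + 23 years → 27 October 2030.
Terminal disclaimer: IL-853467 expires on the earlier of 5 November 2031 and 27 October 2030.

2030-10-27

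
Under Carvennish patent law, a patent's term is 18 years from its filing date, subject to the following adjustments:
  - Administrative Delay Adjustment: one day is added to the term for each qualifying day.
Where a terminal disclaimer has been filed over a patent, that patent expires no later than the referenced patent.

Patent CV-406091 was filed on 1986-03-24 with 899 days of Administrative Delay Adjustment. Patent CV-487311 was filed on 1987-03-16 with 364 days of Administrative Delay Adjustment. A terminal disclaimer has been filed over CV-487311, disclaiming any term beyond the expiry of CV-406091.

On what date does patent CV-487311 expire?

2006-03-15

Natural term of CV-487311:
  Base: filing + 18 years → 16 March 2005.
  Administrative Delay Adjustment: +364 days → 15 March 2006.
Expiry of referenced patent CV-406091:
  Base: filing + 18 years → 24 March 2004.
  Administrative Delay Adjustment: +899 days → 9 September 2006.
Terminal disclaimer: CV-487311 expires on the earlier of 15 March 2006 and 9 September 2006.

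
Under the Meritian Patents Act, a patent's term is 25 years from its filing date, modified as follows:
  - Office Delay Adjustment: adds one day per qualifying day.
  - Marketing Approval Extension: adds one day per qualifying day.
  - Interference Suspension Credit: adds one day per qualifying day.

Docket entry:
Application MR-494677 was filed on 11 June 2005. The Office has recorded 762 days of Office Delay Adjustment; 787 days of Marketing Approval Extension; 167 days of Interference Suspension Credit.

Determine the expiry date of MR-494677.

Base term: filing date + 25 years → 11 June 2030.
Office Delay Adjustment: +762 days → 12 July 2032.
Marketing Approval Extension: +787 days → 7 September 2034.
Interference Suspension Credit: +167 days → 21 February 2035.

February 21, 2035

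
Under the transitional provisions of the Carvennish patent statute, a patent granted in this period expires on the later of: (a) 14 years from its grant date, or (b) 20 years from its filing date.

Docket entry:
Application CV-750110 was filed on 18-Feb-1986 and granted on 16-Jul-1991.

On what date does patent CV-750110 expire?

February 18, 2006

(a) grant + 14 years → 16 July 2005.
(b) filing + 20 years → 18 February 2006.
Later of the two: 18 February 2006.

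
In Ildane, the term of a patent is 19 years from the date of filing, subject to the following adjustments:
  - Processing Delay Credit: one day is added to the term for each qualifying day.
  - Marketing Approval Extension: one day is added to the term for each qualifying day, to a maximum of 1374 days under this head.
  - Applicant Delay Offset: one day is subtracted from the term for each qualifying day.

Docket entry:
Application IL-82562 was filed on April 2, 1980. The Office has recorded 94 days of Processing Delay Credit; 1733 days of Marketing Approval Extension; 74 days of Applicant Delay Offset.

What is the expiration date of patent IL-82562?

January 25, 2003

Base term: filing date + 19 years → 2 April 1999.
Processing Delay Credit: +94 days → 5 July 1999.
Marketing Approval Extension: 1733 days claimed exceeds the 1374-day cap, so +1374 days → 9 April 2003.
Applicant Delay Offset: −74 days → 25 January 2003.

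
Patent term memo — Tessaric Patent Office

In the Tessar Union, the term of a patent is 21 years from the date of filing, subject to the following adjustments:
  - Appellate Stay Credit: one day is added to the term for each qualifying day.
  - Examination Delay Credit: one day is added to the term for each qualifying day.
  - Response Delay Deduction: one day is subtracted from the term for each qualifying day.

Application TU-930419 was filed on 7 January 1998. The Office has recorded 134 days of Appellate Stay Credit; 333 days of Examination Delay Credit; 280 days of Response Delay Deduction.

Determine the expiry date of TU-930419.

Base term: filing date + 21 years → 7 January 2019.
Appellate Stay Credit: +134 days → 21 May 2019.
Examination Delay Credit: +333 days → 18 April 2020.
Response Delay Deduction: −280 days → 13 July 2019.

2019-07-13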